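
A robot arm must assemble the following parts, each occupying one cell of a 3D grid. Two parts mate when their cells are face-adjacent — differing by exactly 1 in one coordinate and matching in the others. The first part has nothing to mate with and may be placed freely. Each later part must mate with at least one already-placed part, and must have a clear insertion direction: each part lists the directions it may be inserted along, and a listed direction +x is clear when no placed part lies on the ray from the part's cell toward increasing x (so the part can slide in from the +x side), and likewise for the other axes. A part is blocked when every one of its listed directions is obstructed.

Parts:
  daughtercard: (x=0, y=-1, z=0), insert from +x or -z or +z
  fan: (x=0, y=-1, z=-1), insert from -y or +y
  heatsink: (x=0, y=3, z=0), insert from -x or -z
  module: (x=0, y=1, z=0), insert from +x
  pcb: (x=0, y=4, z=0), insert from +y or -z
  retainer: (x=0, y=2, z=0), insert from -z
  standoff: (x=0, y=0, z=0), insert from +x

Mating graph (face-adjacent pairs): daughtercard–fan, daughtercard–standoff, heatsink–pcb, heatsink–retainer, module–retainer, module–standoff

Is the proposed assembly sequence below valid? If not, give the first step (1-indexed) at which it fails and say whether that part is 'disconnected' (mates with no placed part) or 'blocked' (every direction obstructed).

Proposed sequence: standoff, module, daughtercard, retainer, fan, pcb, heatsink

Invalid at step 6 (disconnected)

1. standoff@(0, 0, 0) [+x clear] — {standoff}
2. module@(0, 1, 0) [+x clear] — {module, standoff}
3. daughtercard@(0, -1, 0) [+x clear] — {daughtercard, module, standoff}
4. retainer@(0, 2, 0) [-z clear] — {daughtercard, module, retainer, standoff}
5. fan@(0, -1, -1) [-y clear] — {daughtercard, fan, module, retainer, standoff}
6. pcb@(0, 4, 0) — no placed neighbour ⇒ disconnected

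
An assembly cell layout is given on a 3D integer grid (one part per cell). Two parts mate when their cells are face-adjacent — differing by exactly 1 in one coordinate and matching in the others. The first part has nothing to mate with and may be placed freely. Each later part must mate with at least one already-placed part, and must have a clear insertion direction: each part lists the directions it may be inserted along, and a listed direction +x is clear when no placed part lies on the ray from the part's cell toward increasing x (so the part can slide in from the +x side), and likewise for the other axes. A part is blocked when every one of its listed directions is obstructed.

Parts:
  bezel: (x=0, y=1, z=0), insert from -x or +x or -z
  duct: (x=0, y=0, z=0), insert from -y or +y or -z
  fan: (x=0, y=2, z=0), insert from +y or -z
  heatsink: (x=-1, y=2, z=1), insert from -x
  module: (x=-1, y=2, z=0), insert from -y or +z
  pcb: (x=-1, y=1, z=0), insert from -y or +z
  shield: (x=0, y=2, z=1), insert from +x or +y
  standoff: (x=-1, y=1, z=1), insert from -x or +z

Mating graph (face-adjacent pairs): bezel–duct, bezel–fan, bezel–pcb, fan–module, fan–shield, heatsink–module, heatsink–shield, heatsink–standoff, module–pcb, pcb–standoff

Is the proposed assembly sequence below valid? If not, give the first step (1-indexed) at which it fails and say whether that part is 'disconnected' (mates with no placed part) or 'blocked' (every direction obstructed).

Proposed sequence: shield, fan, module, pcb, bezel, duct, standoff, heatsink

Valid

1. shield@(0, 2, 1) [+x clear] — {shield}
2. fan@(0, 2, 0) [+y clear] — {fan, shield}
3. module@(-1, 2, 0) [-y clear] — {fan, module, shield}
4. pcb@(-1, 1, 0) [-y clear] — {fan, module, pcb, shield}
5. bezel@(0, 1, 0) [+x clear] — {bezel, fan, module, pcb, shield}
6. duct@(0, 0, 0) [-y clear] — {bezel, duct, fan, module, pcb, shield}
7. standoff@(-1, 1, 1) [-x clear] — {bezel, duct, fan, module, pcb, shield, standoff}
8. heatsink@(-1, 2, 1) [-x clear] — {bezel, duct, fan, heatsink, module, pcb, shield, standoff}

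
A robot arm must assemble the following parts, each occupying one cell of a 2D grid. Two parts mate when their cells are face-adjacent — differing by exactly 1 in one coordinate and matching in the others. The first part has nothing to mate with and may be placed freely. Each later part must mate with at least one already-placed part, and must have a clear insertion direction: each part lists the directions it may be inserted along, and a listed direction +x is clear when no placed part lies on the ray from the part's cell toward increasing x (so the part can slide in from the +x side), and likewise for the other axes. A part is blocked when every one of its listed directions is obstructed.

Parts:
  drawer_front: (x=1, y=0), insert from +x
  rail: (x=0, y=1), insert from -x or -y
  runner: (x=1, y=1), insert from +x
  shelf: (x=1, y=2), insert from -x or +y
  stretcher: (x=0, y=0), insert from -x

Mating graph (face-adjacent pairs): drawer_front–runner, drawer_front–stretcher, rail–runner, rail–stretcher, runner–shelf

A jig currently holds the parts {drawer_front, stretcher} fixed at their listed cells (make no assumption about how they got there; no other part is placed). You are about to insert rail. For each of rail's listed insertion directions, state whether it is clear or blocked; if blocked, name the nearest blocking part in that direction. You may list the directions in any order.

-x: ray from rail(0, 1) has no placed part ⇒ clear
-y: nearest on ray is stretcher@(0, 0) ⇒ blocked

-x: clear; -y: blocked by stretcher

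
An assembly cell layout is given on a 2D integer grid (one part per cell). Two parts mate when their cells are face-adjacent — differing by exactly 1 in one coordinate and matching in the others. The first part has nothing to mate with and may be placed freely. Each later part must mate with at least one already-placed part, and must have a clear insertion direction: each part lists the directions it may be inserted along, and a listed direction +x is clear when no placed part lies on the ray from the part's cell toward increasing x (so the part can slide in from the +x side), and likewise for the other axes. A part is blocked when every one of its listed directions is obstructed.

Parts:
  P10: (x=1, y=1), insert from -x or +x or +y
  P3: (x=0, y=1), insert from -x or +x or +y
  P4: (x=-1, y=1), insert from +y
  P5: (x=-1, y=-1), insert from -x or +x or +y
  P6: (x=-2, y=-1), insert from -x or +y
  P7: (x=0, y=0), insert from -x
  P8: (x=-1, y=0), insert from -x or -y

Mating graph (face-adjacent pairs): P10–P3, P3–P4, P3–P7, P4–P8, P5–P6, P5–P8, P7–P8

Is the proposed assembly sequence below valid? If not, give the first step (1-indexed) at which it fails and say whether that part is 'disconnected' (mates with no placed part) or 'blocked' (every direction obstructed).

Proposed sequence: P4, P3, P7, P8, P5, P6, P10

1. P4@(-1, 1) [+y clear] — {P4}
2. P3@(0, 1) [+x clear] — {P3, P4}
3. P7@(0, 0) [-x clear] — {P3, P4, P7}
4. P8@(-1, 0) [-x clear] — {P3, P4, P7, P8}
5. P5@(-1, -1) [-x clear] — {P3, P4, P5, P7, P8}
6. P6@(-2, -1) [-x clear] — {P3, P4, P5, P6, P7, P8}
7. P10@(1, 1) [+x clear] — {P10, P3, P4, P5, P6, P7, P8}

Valid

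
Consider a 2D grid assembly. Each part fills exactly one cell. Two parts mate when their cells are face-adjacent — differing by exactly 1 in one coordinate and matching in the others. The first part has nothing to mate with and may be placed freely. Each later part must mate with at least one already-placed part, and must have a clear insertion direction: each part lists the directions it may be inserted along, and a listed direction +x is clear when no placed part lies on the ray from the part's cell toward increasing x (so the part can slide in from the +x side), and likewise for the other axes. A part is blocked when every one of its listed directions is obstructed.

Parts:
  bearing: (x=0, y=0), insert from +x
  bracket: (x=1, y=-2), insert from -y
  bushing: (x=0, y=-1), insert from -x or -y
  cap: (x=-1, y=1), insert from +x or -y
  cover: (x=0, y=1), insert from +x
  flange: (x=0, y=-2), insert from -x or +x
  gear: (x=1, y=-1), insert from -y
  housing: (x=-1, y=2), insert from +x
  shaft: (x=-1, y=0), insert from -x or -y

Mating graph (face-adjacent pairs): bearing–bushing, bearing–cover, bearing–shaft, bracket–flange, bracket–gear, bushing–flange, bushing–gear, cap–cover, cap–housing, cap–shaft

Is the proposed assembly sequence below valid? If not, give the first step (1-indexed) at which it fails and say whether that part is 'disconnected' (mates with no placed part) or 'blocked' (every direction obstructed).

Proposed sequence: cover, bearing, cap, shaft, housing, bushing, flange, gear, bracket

Valid

1. cover@(0, 1) [+x clear] — {cover}
2. bearing@(0, 0) [+x clear] — {bearing, cover}
3. cap@(-1, 1) [-y clear] — {bearing, cap, cover}
4. shaft@(-1, 0) [-x clear] — {bearing, cap, cover, shaft}
5. housing@(-1, 2) [+x clear] — {bearing, cap, cover, housing, shaft}
6. bushing@(0, -1) [-x clear] — {bearing, bushing, cap, cover, housing, shaft}
7. flange@(0, -2) [-x clear] — {bearing, bushing, cap, cover, flange, housing, shaft}
8. gear@(1, -1) [-y clear] — {bearing, bushing, cap, cover, flange, gear, housing, shaft}
9. bracket@(1, -2) [-y clear] — {bearing, bracket, bushing, cap, cover, flange, gear, housing, shaft}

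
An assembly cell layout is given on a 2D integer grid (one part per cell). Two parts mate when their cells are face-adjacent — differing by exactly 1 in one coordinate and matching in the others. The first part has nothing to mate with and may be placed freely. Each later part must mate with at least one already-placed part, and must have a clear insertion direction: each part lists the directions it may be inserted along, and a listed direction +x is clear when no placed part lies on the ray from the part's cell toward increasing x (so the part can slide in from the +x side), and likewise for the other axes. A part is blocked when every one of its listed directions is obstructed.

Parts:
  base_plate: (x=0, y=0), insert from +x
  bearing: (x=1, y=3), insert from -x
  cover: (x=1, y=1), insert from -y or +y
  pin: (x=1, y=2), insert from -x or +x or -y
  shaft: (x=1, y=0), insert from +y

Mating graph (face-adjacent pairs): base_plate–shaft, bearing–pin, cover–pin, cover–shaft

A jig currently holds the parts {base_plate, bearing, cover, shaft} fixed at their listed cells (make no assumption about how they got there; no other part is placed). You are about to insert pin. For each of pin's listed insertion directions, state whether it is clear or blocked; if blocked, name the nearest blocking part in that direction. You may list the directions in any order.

-x: ray from pin(1, 2) has no placed part ⇒ clear
+x: ray from pin(1, 2) has no placed part ⇒ clear
-y: nearest on ray is cover@(1, 1) ⇒ blocked

+x: clear; -x: clear; -y: blocked by cover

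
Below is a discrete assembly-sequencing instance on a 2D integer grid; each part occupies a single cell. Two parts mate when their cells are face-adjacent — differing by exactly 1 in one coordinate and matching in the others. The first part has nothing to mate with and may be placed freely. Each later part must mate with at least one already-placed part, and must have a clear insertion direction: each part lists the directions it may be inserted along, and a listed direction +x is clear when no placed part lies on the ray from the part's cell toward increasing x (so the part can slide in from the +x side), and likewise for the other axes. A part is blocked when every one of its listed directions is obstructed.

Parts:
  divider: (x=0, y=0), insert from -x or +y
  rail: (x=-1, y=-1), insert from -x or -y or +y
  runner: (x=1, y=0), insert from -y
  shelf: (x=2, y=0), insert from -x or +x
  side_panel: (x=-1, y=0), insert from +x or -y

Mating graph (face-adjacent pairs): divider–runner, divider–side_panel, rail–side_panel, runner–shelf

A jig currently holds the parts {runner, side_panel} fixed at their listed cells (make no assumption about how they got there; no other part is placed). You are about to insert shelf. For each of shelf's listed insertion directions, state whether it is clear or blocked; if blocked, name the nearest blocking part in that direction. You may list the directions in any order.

-x: nearest on ray is runner@(1, 0) ⇒ blocked
+x: ray from shelf(2, 0) has no placed part ⇒ clear

+x: clear; -x: blocked by runner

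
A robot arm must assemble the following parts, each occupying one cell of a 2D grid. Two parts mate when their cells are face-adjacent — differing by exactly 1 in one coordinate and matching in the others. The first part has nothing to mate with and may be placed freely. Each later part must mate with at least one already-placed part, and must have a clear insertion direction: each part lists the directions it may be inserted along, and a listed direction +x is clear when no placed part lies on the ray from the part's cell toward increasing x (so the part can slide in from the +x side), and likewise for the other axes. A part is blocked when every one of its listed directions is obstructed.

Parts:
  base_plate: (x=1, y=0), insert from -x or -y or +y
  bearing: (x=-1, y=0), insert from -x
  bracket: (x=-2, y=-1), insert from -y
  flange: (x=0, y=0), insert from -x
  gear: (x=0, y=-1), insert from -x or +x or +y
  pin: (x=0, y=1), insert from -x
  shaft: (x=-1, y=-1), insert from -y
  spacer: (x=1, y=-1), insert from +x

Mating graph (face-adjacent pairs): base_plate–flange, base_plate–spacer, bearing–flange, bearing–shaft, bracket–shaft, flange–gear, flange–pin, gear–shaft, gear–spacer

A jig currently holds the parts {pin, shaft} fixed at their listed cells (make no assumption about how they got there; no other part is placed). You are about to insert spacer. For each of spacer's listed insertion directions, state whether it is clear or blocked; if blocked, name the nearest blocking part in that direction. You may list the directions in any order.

+x: clear

+x: ray from spacer(1, -1) has no placed part ⇒ clear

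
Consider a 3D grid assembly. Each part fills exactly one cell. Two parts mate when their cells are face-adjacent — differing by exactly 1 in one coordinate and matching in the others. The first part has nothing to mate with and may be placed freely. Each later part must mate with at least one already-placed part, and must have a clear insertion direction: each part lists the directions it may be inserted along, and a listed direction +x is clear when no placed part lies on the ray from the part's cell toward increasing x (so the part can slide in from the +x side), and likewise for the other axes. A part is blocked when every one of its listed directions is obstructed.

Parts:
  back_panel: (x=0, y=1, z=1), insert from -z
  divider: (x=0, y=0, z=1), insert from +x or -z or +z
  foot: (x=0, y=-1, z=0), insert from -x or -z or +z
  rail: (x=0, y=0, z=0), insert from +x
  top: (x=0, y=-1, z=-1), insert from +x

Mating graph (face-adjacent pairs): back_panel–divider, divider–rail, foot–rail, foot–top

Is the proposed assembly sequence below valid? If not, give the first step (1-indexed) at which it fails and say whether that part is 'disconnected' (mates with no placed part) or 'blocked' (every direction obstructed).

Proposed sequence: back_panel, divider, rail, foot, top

Valid

1. back_panel@(0, 1, 1) [-z clear] — {back_panel}
2. divider@(0, 0, 1) [+x clear] — {back_panel, divider}
3. rail@(0, 0, 0) [+x clear] — {back_panel, divider, rail}
4. foot@(0, -1, 0) [-x clear] — {back_panel, divider, foot, rail}
5. top@(0, -1, -1) [+x clear] — {back_panel, divider, foot, rail, top}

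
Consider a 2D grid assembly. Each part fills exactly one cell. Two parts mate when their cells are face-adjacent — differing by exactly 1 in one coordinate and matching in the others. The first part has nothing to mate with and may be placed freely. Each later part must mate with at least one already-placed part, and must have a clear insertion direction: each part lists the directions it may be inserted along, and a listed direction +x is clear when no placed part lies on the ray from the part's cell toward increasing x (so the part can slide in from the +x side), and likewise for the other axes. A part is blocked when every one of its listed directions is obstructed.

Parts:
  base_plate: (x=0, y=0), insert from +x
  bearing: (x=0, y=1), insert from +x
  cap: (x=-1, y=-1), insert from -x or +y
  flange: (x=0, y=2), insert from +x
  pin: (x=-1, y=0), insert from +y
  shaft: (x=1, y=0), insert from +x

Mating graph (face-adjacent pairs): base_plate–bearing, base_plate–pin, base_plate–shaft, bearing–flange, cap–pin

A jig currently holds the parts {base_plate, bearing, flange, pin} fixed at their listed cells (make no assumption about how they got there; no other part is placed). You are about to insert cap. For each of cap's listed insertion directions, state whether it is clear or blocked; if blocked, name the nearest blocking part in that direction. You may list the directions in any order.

-x: ray from cap(-1, -1) has no placed part ⇒ clear
+y: nearest on ray is pin@(-1, 0) ⇒ blocked

+y: blocked by pin; -x: clear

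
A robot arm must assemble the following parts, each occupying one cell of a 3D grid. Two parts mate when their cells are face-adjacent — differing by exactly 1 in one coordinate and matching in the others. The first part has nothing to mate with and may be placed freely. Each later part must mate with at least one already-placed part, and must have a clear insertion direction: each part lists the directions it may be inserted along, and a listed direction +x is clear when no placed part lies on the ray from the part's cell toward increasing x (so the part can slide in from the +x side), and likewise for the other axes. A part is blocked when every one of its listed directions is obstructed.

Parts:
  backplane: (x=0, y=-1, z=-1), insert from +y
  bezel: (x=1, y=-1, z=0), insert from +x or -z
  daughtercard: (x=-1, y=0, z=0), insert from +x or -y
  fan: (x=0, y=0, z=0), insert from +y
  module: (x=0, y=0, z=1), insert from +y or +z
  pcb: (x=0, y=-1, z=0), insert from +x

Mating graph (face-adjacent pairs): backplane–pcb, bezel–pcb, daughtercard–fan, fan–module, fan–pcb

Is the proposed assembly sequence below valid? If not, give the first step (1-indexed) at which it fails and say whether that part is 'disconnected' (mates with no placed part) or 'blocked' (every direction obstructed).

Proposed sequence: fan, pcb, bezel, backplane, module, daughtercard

1. fan@(0, 0, 0) [+y clear] — {fan}
2. pcb@(0, -1, 0) [+x clear] — {fan, pcb}
3. bezel@(1, -1, 0) [+x clear] — {bezel, fan, pcb}
4. backplane@(0, -1, -1) [+y clear] — {backplane, bezel, fan, pcb}
5. module@(0, 0, 1) [+y clear] — {backplane, bezel, fan, module, pcb}
6. daughtercard@(-1, 0, 0) [-y clear] — {backplane, bezel, daughtercard, fan, module, pcb}

Valid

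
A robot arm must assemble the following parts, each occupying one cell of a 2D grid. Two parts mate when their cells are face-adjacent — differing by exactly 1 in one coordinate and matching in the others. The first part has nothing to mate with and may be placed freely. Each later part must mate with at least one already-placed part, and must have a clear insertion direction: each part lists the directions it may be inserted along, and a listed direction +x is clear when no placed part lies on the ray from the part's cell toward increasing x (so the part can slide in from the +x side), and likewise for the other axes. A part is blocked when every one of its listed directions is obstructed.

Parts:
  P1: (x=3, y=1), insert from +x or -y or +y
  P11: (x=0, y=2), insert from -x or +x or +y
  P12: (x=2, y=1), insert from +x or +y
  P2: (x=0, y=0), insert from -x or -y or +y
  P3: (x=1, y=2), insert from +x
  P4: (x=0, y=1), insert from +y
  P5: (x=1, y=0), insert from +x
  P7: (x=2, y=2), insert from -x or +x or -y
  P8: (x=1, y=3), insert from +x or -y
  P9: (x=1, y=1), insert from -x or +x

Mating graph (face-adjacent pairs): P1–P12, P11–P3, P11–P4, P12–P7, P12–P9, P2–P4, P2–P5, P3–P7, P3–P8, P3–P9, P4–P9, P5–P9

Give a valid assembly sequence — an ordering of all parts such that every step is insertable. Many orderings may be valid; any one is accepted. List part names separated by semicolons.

P1; P12; P9; P4; P11; P3; P7; P8; P5; P2

1. P1@(3, 1) [+x clear] — {P1}
2. P12@(2, 1) [+y clear] — {P1, P12}
3. P9@(1, 1) [-x clear] — {P1, P12, P9}
4. P4@(0, 1) [+y clear] — {P1, P12, P4, P9}
5. P11@(0, 2) [-x clear] — {P1, P11, P12, P4, P9}
6. P3@(1, 2) [+x clear] — {P1, P11, P12, P3, P4, P9}
7. P7@(2, 2) [+x clear] — {P1, P11, P12, P3, P4, P7, P9}
8. P8@(1, 3) [+x clear] — {P1, P11, P12, P3, P4, P7, P8, P9}
9. P5@(1, 0) [+x clear] — {P1, P11, P12, P3, P4, P5, P7, P8, P9}
10. P2@(0, 0) [-x clear] — {P1, P11, P12, P2, P3, P4, P5, P7, P8, P9}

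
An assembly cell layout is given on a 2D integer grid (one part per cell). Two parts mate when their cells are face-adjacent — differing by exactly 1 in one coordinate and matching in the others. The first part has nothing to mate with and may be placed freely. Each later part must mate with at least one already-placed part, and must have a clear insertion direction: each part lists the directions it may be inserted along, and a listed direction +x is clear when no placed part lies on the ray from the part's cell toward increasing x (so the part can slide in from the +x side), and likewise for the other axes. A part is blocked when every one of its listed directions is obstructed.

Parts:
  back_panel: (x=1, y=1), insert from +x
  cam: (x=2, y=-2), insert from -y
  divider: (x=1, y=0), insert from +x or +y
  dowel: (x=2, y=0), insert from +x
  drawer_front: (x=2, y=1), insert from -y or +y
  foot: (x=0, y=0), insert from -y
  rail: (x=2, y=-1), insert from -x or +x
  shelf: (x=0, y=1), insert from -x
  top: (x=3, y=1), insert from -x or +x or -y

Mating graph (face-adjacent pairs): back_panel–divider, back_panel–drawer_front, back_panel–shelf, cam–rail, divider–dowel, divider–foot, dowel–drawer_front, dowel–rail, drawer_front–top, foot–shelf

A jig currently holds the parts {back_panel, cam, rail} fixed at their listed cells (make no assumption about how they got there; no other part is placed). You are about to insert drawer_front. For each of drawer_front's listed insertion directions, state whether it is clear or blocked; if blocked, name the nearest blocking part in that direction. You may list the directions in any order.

+y: clear; -y: blocked by rail

-y: nearest on ray is rail@(2, -1) ⇒ blocked
+y: ray from drawer_front(2, 1) has no placed part ⇒ clear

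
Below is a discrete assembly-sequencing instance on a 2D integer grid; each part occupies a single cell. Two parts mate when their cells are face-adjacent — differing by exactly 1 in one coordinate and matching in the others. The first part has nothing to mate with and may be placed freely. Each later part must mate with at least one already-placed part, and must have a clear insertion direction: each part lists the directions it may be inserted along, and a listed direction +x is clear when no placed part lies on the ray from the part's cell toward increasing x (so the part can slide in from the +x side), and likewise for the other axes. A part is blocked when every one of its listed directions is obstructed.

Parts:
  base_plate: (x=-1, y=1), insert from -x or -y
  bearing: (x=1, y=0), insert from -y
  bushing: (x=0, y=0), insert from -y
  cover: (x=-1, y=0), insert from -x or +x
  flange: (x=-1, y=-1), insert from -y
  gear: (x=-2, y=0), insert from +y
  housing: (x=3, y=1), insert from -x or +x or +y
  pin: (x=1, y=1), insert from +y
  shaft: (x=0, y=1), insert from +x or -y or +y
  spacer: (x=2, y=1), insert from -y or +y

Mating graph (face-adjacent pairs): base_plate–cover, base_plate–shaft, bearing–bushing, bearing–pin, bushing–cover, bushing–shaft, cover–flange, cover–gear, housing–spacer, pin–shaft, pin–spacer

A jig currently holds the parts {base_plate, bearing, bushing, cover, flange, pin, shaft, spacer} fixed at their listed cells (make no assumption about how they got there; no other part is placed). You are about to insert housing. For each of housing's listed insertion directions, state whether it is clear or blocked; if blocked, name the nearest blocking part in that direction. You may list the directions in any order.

+x: clear; +y: clear; -x: blocked by spacer

-x: nearest on ray is spacer@(2, 1) ⇒ blocked
+x: ray from housing(3, 1) has no placed part ⇒ clear
+y: ray from housing(3, 1) has no placed part ⇒ clear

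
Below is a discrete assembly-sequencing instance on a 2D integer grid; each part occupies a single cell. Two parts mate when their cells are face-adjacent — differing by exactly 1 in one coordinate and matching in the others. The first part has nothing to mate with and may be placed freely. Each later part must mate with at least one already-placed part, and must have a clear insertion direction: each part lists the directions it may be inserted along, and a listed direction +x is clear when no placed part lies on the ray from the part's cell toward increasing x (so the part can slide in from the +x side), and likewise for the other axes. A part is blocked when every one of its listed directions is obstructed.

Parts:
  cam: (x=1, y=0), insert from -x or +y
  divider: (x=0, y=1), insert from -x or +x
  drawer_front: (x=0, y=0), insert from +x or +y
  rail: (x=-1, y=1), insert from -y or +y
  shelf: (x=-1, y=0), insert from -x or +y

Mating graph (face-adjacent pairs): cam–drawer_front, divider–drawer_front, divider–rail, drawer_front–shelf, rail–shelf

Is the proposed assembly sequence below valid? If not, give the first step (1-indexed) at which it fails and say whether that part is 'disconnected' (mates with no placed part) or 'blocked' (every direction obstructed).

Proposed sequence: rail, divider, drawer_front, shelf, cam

1. rail@(-1, 1) [-y clear] — {rail}
2. divider@(0, 1) [+x clear] — {divider, rail}
3. drawer_front@(0, 0) [+x clear] — {divider, drawer_front, rail}
4. shelf@(-1, 0) [-x clear] — {divider, drawer_front, rail, shelf}
5. cam@(1, 0) [+y clear] — {cam, divider, drawer_front, rail, shelf}

Valid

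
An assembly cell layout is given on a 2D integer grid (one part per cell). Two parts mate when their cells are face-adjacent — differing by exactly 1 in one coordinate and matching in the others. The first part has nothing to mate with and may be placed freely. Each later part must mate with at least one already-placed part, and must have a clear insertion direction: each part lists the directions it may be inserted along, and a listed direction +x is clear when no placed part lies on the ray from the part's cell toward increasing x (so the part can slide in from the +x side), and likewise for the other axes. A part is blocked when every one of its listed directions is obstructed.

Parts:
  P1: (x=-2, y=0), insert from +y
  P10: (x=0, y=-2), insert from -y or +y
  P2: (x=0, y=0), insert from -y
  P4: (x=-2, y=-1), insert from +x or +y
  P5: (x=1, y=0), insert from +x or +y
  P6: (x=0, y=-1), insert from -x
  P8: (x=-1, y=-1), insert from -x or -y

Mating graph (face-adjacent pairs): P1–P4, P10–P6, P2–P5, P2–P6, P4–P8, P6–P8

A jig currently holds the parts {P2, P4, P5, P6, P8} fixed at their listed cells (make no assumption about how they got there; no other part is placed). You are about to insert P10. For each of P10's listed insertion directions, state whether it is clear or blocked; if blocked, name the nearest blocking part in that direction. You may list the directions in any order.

-y: ray from P10(0, -2) has no placed part ⇒ clear
+y: nearest on ray is P6@(0, -1) ⇒ blocked

+y: blocked by P6; -y: clear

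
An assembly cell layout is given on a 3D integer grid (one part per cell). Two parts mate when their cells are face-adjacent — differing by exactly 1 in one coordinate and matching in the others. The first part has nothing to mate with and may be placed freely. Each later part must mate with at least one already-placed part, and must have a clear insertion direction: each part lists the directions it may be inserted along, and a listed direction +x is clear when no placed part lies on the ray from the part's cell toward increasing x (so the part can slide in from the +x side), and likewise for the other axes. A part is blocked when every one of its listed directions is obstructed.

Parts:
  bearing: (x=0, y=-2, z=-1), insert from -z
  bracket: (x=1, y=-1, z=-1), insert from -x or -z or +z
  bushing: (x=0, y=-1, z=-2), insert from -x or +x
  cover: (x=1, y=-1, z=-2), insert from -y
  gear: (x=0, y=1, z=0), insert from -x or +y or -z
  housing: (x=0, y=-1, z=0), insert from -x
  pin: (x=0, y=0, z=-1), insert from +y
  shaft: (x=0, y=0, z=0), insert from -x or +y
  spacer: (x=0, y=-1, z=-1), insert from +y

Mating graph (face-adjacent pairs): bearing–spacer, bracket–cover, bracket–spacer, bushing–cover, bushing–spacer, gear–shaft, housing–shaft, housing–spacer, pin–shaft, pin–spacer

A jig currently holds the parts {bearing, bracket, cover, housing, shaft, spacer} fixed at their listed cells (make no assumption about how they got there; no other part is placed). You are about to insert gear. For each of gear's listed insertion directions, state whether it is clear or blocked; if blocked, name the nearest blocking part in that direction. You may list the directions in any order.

+y: clear; -x: clear; -z: clear

-x: ray from gear(0, 1, 0) has no placed part ⇒ clear
+y: ray from gear(0, 1, 0) has no placed part ⇒ clear
-z: ray from gear(0, 1, 0) has no placed part ⇒ clear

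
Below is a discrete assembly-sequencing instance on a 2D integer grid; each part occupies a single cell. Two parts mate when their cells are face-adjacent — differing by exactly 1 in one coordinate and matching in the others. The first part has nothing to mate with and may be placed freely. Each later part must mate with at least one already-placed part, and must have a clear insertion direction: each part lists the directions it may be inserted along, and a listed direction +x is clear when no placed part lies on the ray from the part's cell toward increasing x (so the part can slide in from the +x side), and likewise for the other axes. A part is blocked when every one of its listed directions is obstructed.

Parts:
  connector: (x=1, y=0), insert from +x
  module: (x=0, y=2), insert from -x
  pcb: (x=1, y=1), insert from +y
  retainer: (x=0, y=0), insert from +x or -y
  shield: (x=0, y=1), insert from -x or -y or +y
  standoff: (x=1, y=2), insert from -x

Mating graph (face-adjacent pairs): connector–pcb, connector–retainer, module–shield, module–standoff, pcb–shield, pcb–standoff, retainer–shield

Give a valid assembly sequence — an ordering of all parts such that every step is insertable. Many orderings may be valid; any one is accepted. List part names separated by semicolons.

pcb; connector; retainer; standoff; shield; module

1. pcb@(1, 1) [+y clear] — {pcb}
2. connector@(1, 0) [+x clear] — {connector, pcb}
3. retainer@(0, 0) [-y clear] — {connector, pcb, retainer}
4. standoff@(1, 2) [-x clear] — {connector, pcb, retainer, standoff}
5. shield@(0, 1) [-x clear] — {connector, pcb, retainer, shield, standoff}
6. module@(0, 2) [-x clear] — {connector, module, pcb, retainer, shield, standoff}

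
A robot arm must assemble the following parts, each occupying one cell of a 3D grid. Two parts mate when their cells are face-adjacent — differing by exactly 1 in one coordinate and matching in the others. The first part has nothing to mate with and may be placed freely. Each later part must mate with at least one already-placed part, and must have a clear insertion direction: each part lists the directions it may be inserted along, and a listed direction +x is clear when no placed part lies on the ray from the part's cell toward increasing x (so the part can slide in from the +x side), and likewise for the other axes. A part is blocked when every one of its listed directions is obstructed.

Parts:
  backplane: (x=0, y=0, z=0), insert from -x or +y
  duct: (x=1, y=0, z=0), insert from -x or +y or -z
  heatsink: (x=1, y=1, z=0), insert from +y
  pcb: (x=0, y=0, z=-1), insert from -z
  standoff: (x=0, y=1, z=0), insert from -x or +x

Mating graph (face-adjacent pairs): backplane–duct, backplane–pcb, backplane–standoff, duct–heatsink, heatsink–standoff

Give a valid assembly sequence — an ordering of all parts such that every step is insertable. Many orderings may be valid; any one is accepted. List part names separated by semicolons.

1. standoff@(0, 1, 0) [-x clear] — {standoff}
2. backplane@(0, 0, 0) [-x clear] — {backplane, standoff}
3. pcb@(0, 0, -1) [-z clear] — {backplane, pcb, standoff}
4. duct@(1, 0, 0) [+y clear] — {backplane, duct, pcb, standoff}
5. heatsink@(1, 1, 0) [+y clear] — {backplane, duct, heatsink, pcb, standoff}

standoff; backplane; pcb; duct; heatsink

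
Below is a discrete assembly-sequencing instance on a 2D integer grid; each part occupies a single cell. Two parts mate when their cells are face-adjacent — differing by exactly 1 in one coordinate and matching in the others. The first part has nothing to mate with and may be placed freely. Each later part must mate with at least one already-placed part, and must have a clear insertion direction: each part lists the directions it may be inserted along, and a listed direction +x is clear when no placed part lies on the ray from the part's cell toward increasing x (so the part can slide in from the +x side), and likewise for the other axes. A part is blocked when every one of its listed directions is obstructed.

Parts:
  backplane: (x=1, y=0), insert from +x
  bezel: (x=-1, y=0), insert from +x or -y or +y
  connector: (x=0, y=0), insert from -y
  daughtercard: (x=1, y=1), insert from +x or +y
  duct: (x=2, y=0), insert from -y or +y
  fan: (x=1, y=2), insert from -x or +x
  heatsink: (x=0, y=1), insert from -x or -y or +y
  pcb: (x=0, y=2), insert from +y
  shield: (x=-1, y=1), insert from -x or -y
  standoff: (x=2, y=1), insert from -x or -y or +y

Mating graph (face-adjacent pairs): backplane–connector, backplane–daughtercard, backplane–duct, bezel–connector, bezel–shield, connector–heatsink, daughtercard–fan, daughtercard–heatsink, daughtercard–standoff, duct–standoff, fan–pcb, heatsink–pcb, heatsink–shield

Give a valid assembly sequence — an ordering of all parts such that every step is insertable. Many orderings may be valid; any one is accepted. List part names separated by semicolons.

pcb; heatsink; daughtercard; standoff; shield; connector; backplane; duct; bezel; fan

1. pcb@(0, 2) [+y clear] — {pcb}
2. heatsink@(0, 1) [-x clear] — {heatsink, pcb}
3. daughtercard@(1, 1) [+x clear] — {daughtercard, heatsink, pcb}
4. standoff@(2, 1) [-y clear] — {daughtercard, heatsink, pcb, standoff}
5. shield@(-1, 1) [-x clear] — {daughtercard, heatsink, pcb, shield, standoff}
6. connector@(0, 0) [-y clear] — {connector, daughtercard, heatsink, pcb, shield, standoff}
7. backplane@(1, 0) [+x clear] — {backplane, connector, daughtercard, heatsink, pcb, shield, standoff}
8. duct@(2, 0) [-y clear] — {backplane, connector, daughtercard, duct, heatsink, pcb, shield, standoff}
9. bezel@(-1, 0) [-y clear] — {backplane, bezel, connector, daughtercard, duct, heatsink, pcb, shield, standoff}
10. fan@(1, 2) [+x clear] — {backplane, bezel, connector, daughtercard, duct, fan, heatsink, pcb, shield, standoff}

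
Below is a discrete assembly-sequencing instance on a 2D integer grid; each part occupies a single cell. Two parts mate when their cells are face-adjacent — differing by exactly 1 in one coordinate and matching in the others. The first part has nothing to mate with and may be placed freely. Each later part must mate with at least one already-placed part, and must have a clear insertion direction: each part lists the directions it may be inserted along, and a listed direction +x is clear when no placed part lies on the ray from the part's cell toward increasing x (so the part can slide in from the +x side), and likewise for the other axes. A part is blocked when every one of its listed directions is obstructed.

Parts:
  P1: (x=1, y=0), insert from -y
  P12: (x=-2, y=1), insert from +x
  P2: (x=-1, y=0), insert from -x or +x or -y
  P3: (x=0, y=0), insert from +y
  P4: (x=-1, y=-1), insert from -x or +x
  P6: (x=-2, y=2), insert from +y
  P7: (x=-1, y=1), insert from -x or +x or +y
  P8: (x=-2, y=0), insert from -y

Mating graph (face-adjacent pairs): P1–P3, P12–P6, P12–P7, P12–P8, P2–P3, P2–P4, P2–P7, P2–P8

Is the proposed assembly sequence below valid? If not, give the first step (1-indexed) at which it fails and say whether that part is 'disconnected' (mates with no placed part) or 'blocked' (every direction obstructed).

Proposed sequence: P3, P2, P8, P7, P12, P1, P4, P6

Invalid at step 5 (blocked)

1. P3@(0, 0) [+y clear] — {P3}
2. P2@(-1, 0) [-x clear] — {P2, P3}
3. P8@(-2, 0) [-y clear] — {P2, P3, P8}
4. P7@(-1, 1) [-x clear] — {P2, P3, P7, P8}
5. P12@(-2, 1) — +x all obstructed ⇒ blocked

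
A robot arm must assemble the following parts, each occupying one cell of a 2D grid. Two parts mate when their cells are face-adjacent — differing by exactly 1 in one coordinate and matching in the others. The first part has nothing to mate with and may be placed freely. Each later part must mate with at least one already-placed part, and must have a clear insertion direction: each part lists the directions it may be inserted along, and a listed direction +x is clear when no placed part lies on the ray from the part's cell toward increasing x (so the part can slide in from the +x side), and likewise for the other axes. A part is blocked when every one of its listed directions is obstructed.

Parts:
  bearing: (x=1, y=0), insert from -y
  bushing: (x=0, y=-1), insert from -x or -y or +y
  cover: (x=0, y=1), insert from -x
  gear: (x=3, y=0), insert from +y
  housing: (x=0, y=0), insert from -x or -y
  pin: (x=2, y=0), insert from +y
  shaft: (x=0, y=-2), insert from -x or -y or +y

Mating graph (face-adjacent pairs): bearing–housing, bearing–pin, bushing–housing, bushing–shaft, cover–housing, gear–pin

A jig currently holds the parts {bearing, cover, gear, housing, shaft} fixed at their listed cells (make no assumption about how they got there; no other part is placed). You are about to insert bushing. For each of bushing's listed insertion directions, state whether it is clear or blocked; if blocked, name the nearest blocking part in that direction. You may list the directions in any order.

-x: ray from bushing(0, -1) has no placed part ⇒ clear
-y: nearest on ray is shaft@(0, -2) ⇒ blocked
+y: nearest on ray is housing@(0, 0) ⇒ blocked

+y: blocked by housing; -x: clear; -y: blocked by shaft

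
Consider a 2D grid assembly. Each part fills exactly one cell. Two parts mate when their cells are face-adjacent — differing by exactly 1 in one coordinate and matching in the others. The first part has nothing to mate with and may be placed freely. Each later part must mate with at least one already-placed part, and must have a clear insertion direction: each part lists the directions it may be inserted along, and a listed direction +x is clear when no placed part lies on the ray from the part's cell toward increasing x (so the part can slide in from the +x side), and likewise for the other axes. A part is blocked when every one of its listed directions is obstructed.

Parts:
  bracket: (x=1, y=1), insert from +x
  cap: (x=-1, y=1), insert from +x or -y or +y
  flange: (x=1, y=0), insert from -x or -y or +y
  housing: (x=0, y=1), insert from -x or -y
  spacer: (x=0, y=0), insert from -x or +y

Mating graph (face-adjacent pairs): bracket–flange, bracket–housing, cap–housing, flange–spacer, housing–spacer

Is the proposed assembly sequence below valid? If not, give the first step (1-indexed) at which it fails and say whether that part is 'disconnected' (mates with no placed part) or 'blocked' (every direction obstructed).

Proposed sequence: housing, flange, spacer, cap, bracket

Invalid at step 2 (disconnected)

1. housing@(0, 1) [-x clear] — {housing}
2. flange@(1, 0) — no placed neighbour ⇒ disconnected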